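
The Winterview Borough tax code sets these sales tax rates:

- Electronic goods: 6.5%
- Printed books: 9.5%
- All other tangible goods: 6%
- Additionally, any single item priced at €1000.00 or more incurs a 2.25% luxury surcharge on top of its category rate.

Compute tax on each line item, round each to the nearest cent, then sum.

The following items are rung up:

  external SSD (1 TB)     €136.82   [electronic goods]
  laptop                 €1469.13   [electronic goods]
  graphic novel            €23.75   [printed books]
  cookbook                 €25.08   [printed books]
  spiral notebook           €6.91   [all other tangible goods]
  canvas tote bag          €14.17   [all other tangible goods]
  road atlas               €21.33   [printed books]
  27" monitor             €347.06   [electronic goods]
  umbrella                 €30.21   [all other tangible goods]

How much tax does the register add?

External SSD (1 TB) €136.82: electronic goods → 6.5% → €8.89
Laptop €1469.13: electronic goods → 6.5% + 2.25% surcharge = 8.75% → €128.55
Graphic novel €23.75: printed books → 9.5% → €2.26
Cookbook €25.08: printed books → 9.5% → €2.38
Spiral notebook €6.91: all other tangible goods → 6% → €0.41
Canvas tote bag €14.17: all other tangible goods → 6% → €0.85
Road atlas €21.33: printed books → 9.5% → €2.03
27" monitor €347.06: electronic goods → 6.5% → €22.56
Umbrella €30.21: all other tangible goods → 6% → €1.81
Total tax = €8.89 + €128.55 + €2.26 + €2.38 + €0.41 + €0.85 + €2.03 + €22.56 + €1.81 = €169.74

€169.74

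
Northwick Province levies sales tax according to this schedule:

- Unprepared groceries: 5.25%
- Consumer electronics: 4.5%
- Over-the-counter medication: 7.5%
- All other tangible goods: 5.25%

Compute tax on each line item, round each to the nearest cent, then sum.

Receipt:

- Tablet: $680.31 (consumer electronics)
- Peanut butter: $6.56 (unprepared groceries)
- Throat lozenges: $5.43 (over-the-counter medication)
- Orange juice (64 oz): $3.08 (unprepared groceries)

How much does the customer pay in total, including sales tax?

Tablet $680.31: consumer electronics → 4.5% → $30.61
Peanut butter $6.56: unprepared groceries → 5.25% → $0.34
Throat lozenges $5.43: over-the-counter medication → 7.5% → $0.41
Orange juice (64 oz) $3.08: unprepared groceries → 5.25% → $0.16
Subtotal = $695.38; tax = $31.52; total due = $726.90

$726.90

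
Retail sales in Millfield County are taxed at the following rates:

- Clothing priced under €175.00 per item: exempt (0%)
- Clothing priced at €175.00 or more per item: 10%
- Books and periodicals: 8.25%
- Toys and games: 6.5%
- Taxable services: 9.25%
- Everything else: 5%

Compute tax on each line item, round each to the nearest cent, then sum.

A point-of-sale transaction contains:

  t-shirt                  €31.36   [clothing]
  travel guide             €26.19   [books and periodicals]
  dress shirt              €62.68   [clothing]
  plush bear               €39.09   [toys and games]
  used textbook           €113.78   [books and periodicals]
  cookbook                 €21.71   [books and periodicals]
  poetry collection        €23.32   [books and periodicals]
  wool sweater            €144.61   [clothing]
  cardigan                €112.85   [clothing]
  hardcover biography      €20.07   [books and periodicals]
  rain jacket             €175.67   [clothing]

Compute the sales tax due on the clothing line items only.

€17.57

T-shirt €31.36: clothing, under €175.00 → 0% → €0.00
Dress shirt €62.68: clothing, under €175.00 → 0% → €0.00
Wool sweater €144.61: clothing, under €175.00 → 0% → €0.00
Cardigan €112.85: clothing, under €175.00 → 0% → €0.00
Rain jacket €175.67: clothing, €175.00 or more → 10% → €17.57
Tax on clothing = €0.00 + €0.00 + €0.00 + €0.00 + €17.57 = €17.57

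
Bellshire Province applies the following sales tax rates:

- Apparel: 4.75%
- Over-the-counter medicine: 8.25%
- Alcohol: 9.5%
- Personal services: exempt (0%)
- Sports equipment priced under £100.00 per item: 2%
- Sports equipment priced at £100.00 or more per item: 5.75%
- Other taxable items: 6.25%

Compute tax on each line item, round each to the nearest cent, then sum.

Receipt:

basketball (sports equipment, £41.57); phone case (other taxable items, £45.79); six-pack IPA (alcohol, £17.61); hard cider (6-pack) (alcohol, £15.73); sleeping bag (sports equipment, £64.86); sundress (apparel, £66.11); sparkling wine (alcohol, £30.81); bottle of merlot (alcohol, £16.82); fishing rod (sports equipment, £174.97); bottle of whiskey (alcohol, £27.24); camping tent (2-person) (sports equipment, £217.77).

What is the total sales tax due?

Basketball £41.57: sports equipment, under £100.00 → 2% → £0.83
Phone case £45.79: other taxable items → 6.25% → £2.86
Six-pack IPA £17.61: alcohol → 9.5% → £1.67
Hard cider (6-pack) £15.73: alcohol → 9.5% → £1.49
Sleeping bag £64.86: sports equipment, under £100.00 → 2% → £1.30
Sundress £66.11: apparel → 4.75% → £3.14
Sparkling wine £30.81: alcohol → 9.5% → £2.93
Bottle of merlot £16.82: alcohol → 9.5% → £1.60
Fishing rod £174.97: sports equipment, £100.00 or more → 5.75% → £10.06
Bottle of whiskey £27.24: alcohol → 9.5% → £2.59
Camping tent (2-person) £217.77: sports equipment, £100.00 or more → 5.75% → £12.52
Total tax = £0.83 + £2.86 + £1.67 + £1.49 + £1.30 + £3.14 + £2.93 + £1.60 + £10.06 + £2.59 + £12.52 = £40.99

£40.99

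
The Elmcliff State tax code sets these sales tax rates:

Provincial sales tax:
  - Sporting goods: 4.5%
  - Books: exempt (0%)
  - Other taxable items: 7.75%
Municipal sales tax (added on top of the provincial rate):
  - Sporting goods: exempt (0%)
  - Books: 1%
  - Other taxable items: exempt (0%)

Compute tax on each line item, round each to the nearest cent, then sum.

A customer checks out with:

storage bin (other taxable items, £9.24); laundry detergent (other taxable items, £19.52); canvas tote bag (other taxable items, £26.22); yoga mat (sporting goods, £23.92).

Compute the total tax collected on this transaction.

Storage bin £9.24: other taxable items → 7.75% + 0% municipal = 7.75% → £0.72
Laundry detergent £19.52: other taxable items → 7.75% + 0% municipal = 7.75% → £1.51
Canvas tote bag £26.22: other taxable items → 7.75% + 0% municipal = 7.75% → £2.03
Yoga mat £23.92: sporting goods → 4.5% + 0% municipal = 4.5% → £1.08
Total tax = £0.72 + £1.51 + £2.03 + £1.08 = £5.34

£5.34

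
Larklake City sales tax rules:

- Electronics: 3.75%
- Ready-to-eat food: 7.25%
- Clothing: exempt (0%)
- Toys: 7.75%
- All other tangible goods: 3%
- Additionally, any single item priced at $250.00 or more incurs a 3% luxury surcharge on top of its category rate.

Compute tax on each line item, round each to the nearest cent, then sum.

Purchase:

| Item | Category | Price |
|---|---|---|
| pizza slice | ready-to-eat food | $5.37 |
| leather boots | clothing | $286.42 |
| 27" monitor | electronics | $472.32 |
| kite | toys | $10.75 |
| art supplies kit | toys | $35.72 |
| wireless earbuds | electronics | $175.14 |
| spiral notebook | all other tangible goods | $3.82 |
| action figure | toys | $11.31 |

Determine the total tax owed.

Pizza slice $5.37: ready-to-eat food → 7.25% → $0.39
Leather boots $286.42: clothing → 0% + 3% surcharge = 3% → $8.59
27" monitor $472.32: electronics → 3.75% + 3% surcharge = 6.75% → $31.88
Kite $10.75: toys → 7.75% → $0.83
Art supplies kit $35.72: toys → 7.75% → $2.77
Wireless earbuds $175.14: electronics → 3.75% → $6.57
Spiral notebook $3.82: all other tangible goods → 3% → $0.11
Action figure $11.31: toys → 7.75% → $0.88
Total tax = $0.39 + $8.59 + $31.88 + $0.83 + $2.77 + $6.57 + $0.11 + $0.88 = $52.02

$52.02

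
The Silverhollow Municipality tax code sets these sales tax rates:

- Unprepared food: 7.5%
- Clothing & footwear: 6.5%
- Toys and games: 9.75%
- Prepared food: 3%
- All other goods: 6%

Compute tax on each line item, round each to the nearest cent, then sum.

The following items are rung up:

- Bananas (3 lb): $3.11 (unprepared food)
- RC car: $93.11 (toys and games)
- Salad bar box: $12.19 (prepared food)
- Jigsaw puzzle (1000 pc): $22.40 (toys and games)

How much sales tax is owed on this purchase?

Bananas (3 lb) $3.11: unprepared food → 7.5% → $0.23
RC car $93.11: toys and games → 9.75% → $9.08
Salad bar box $12.19: prepared food → 3% → $0.37
Jigsaw puzzle (1000 pc) $22.40: toys and games → 9.75% → $2.18
Total tax = $0.23 + $9.08 + $0.37 + $2.18 = $11.86

$11.86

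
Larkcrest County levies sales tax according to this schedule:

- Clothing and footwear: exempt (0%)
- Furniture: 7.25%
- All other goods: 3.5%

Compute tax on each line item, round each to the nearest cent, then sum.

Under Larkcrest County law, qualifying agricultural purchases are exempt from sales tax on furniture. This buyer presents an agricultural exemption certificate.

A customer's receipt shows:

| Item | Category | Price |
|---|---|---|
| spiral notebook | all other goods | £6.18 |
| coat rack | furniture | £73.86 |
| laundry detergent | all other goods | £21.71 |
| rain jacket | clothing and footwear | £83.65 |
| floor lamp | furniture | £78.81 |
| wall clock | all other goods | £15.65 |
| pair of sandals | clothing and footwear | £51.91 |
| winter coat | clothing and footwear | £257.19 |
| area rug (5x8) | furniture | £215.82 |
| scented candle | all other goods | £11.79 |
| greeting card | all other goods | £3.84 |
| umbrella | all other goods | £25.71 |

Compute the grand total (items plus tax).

Spiral notebook £6.18: all other goods → 3.5% → £0.22
Coat rack £73.86: furniture, buyer-exempt → 0% → £0.00
Laundry detergent £21.71: all other goods → 3.5% → £0.76
Rain jacket £83.65: clothing and footwear → 0% → £0.00
Floor lamp £78.81: furniture, buyer-exempt → 0% → £0.00
Wall clock £15.65: all other goods → 3.5% → £0.55
Pair of sandals £51.91: clothing and footwear → 0% → £0.00
Winter coat £257.19: clothing and footwear → 0% → £0.00
Area rug (5x8) £215.82: furniture, buyer-exempt → 0% → £0.00
Scented candle £11.79: all other goods → 3.5% → £0.41
Greeting card £3.84: all other goods → 3.5% → £0.13
Umbrella £25.71: all other goods → 3.5% → £0.90
Subtotal = £846.12; tax = £2.97; total due = £849.09

£849.09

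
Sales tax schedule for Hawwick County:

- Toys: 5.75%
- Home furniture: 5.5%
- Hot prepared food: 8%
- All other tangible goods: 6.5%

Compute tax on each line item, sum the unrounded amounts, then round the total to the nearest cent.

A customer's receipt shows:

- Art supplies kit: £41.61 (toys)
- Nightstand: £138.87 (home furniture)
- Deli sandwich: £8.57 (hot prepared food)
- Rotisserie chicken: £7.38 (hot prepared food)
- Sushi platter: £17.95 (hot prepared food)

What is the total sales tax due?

Art supplies kit £41.61: toys → 5.75% → £2.392575
Nightstand £138.87: home furniture → 5.5% → £7.63785
Deli sandwich £8.57: hot prepared food → 8% → £0.6856
Rotisserie chicken £7.38: hot prepared food → 8% → £0.5904
Sushi platter £17.95: hot prepared food → 8% → £1.436
Unrounded tax sum = £12.742425 → £12.74

£12.74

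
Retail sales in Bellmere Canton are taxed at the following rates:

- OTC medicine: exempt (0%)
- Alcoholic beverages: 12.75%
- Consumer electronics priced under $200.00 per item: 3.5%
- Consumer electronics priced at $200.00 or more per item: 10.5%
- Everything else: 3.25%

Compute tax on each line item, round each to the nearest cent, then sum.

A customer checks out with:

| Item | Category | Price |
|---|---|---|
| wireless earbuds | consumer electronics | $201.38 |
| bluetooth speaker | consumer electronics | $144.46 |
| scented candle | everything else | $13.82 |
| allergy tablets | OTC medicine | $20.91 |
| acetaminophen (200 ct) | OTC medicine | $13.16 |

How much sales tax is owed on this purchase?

$26.65

Wireless earbuds $201.38: consumer electronics, $200.00 or more → 10.5% → $21.14
Bluetooth speaker $144.46: consumer electronics, under $200.00 → 3.5% → $5.06
Scented candle $13.82: everything else → 3.25% → $0.45
Allergy tablets $20.91: OTC medicine → 0% → $0.00
Acetaminophen (200 ct) $13.16: OTC medicine → 0% → $0.00
Total tax = $21.14 + $5.06 + $0.45 = $26.65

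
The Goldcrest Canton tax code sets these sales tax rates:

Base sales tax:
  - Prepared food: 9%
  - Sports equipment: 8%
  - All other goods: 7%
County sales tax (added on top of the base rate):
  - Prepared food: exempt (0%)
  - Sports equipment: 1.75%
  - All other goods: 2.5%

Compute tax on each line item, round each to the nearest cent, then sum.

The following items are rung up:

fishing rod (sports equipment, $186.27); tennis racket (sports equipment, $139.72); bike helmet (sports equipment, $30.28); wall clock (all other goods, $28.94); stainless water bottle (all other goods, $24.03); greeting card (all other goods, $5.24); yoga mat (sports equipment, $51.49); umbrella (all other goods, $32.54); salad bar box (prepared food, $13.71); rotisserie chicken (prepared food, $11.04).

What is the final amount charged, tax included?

$573.85

Fishing rod $186.27: sports equipment → 8% + 1.75% county = 9.75% → $18.16
Tennis racket $139.72: sports equipment → 8% + 1.75% county = 9.75% → $13.62
Bike helmet $30.28: sports equipment → 8% + 1.75% county = 9.75% → $2.95
Wall clock $28.94: all other goods → 7% + 2.5% county = 9.5% → $2.75
Stainless water bottle $24.03: all other goods → 7% + 2.5% county = 9.5% → $2.28
Greeting card $5.24: all other goods → 7% + 2.5% county = 9.5% → $0.50
Yoga mat $51.49: sports equipment → 8% + 1.75% county = 9.75% → $5.02
Umbrella $32.54: all other goods → 7% + 2.5% county = 9.5% → $3.09
Salad bar box $13.71: prepared food → 9% + 0% county = 9% → $1.23
Rotisserie chicken $11.04: prepared food → 9% + 0% county = 9% → $0.99
Subtotal = $523.26; tax = $50.59; total due = $573.85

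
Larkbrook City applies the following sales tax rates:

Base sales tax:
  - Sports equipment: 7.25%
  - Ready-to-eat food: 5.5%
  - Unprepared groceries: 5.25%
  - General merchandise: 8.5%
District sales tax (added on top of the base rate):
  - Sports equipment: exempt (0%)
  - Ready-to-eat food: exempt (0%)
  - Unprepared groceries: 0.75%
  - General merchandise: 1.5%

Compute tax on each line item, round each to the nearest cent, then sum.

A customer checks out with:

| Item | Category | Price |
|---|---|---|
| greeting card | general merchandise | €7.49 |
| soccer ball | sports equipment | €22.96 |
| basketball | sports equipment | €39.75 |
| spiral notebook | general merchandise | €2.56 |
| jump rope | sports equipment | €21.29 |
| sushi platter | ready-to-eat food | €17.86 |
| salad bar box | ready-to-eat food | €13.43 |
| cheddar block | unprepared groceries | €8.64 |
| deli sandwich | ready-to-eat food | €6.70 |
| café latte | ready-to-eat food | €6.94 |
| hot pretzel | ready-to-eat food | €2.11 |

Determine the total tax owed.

Greeting card €7.49: general merchandise → 8.5% + 1.5% district = 10% → €0.75
Soccer ball €22.96: sports equipment → 7.25% + 0% district = 7.25% → €1.66
Basketball €39.75: sports equipment → 7.25% + 0% district = 7.25% → €2.88
Spiral notebook €2.56: general merchandise → 8.5% + 1.5% district = 10% → €0.26
Jump rope €21.29: sports equipment → 7.25% + 0% district = 7.25% → €1.54
Sushi platter €17.86: ready-to-eat food → 5.5% + 0% district = 5.5% → €0.98
Salad bar box €13.43: ready-to-eat food → 5.5% + 0% district = 5.5% → €0.74
Cheddar block €8.64: unprepared groceries → 5.25% + 0.75% district = 6% → €0.52
Deli sandwich €6.70: ready-to-eat food → 5.5% + 0% district = 5.5% → €0.37
Café latte €6.94: ready-to-eat food → 5.5% + 0% district = 5.5% → €0.38
Hot pretzel €2.11: ready-to-eat food → 5.5% + 0% district = 5.5% → €0.12
Total tax = €0.75 + €1.66 + €2.88 + €0.26 + €1.54 + €0.98 + €0.74 + €0.52 + €0.37 + €0.38 + €0.12 = €10.20

€10.20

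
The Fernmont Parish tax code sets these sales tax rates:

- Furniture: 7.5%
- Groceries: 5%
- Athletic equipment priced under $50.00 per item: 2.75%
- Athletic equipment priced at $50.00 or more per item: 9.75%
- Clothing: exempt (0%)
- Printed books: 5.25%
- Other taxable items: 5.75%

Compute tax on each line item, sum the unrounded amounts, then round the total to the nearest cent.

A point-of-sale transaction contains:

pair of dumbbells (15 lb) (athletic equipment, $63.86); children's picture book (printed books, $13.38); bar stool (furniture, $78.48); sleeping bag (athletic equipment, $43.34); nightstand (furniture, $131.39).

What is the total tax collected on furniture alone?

Bar stool $78.48: furniture → 7.5% → $5.886
Nightstand $131.39: furniture → 7.5% → $9.85425
Tax on furniture: unrounded sum = $15.74025 → $15.74

$15.74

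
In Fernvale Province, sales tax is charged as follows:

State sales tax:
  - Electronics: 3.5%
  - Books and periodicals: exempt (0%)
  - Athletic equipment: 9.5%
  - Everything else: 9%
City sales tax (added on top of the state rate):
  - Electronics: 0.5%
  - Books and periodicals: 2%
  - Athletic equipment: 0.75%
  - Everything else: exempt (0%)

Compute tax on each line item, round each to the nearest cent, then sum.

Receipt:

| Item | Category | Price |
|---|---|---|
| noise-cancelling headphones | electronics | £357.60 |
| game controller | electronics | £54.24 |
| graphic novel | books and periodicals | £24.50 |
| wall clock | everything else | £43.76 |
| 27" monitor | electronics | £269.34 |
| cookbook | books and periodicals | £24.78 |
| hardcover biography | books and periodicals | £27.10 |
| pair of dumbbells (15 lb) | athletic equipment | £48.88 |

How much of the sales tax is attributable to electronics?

Noise-cancelling headphones £357.60: electronics → 3.5% + 0.5% city = 4% → £14.30
Game controller £54.24: electronics → 3.5% + 0.5% city = 4% → £2.17
27" monitor £269.34: electronics → 3.5% + 0.5% city = 4% → £10.77
Tax on electronics = £14.30 + £2.17 + £10.77 = £27.24

£27.24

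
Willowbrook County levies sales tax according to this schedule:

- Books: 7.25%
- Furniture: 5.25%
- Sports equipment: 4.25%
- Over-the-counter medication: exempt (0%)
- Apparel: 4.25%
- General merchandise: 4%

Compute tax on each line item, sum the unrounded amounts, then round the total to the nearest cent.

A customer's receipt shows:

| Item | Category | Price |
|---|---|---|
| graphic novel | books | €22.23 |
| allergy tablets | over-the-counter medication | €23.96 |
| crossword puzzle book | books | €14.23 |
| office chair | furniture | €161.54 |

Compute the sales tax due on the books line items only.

Graphic novel €22.23: books → 7.25% → €1.611675
Crossword puzzle book €14.23: books → 7.25% → €1.031675
Tax on books: unrounded sum = €2.64335 → €2.64

€2.64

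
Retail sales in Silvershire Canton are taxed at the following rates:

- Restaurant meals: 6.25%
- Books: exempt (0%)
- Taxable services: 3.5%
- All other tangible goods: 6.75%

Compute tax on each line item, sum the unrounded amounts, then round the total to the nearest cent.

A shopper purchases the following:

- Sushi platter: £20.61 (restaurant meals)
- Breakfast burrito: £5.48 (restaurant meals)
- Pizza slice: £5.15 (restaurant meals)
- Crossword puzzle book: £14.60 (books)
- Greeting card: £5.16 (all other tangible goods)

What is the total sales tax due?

£2.30

Sushi platter £20.61: restaurant meals → 6.25% → £1.288125
Breakfast burrito £5.48: restaurant meals → 6.25% → £0.3425
Pizza slice £5.15: restaurant meals → 6.25% → £0.321875
Crossword puzzle book £14.60: books → 0% → £0.00
Greeting card £5.16: all other tangible goods → 6.75% → £0.3483
Unrounded tax sum = £2.3008 → £2.30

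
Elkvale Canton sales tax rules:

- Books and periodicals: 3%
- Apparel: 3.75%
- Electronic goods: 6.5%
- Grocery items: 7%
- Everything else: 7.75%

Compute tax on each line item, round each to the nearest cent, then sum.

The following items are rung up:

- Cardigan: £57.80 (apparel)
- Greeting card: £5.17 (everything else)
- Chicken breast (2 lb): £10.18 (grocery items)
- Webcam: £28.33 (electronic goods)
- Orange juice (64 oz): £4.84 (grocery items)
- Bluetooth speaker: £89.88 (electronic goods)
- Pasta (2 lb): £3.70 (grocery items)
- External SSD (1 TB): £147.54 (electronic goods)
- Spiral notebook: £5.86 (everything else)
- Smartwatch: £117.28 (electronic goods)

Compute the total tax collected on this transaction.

£29.22

Cardigan £57.80: apparel → 3.75% → £2.17
Greeting card £5.17: everything else → 7.75% → £0.40
Chicken breast (2 lb) £10.18: grocery items → 7% → £0.71
Webcam £28.33: electronic goods → 6.5% → £1.84
Orange juice (64 oz) £4.84: grocery items → 7% → £0.34
Bluetooth speaker £89.88: electronic goods → 6.5% → £5.84
Pasta (2 lb) £3.70: grocery items → 7% → £0.26
External SSD (1 TB) £147.54: electronic goods → 6.5% → £9.59
Spiral notebook £5.86: everything else → 7.75% → £0.45
Smartwatch £117.28: electronic goods → 6.5% → £7.62
Total tax = £2.17 + £0.40 + £0.71 + £1.84 + £0.34 + £5.84 + £0.26 + £9.59 + £0.45 + £7.62 = £29.22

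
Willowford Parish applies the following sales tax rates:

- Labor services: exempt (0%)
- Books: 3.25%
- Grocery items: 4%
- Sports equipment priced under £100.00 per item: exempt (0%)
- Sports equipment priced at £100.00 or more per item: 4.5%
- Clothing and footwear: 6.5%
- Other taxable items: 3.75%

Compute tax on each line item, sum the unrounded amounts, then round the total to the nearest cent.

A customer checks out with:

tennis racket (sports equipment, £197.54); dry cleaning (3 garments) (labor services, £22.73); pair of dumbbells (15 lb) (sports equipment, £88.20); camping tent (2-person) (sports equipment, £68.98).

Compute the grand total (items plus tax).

Tennis racket £197.54: sports equipment, £100.00 or more → 4.5% → £8.8893
Dry cleaning (3 garments) £22.73: labor services → 0% → £0.00
Pair of dumbbells (15 lb) £88.20: sports equipment, under £100.00 → 0% → £0.00
Camping tent (2-person) £68.98: sports equipment, under £100.00 → 0% → £0.00
Subtotal = £377.45; unrounded tax = £8.8893 → £8.89; total due = £386.34

£386.34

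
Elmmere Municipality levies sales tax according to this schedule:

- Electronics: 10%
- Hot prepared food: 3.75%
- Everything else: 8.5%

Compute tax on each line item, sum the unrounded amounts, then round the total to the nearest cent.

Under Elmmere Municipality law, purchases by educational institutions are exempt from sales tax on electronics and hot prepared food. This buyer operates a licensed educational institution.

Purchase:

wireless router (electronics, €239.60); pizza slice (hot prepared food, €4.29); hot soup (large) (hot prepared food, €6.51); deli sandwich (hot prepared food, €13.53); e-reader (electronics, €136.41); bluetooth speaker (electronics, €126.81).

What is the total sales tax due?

€0.00

Wireless router €239.60: electronics, buyer-exempt → 0% → €0.00
Pizza slice €4.29: hot prepared food, buyer-exempt → 0% → €0.00
Hot soup (large) €6.51: hot prepared food, buyer-exempt → 0% → €0.00
Deli sandwich €13.53: hot prepared food, buyer-exempt → 0% → €0.00
E-reader €136.41: electronics, buyer-exempt → 0% → €0.00
Bluetooth speaker €126.81: electronics, buyer-exempt → 0% → €0.00
Unrounded tax sum = €0.00 → €0.00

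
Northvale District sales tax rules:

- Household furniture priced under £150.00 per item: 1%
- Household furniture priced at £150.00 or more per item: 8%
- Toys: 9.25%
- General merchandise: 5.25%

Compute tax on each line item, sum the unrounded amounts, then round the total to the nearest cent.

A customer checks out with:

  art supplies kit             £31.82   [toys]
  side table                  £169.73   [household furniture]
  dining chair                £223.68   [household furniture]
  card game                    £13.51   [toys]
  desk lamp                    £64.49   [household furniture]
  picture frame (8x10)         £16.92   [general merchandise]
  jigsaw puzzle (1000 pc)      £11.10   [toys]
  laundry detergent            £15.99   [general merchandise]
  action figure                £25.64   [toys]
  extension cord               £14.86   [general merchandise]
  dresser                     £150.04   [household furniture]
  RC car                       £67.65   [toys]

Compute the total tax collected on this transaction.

Art supplies kit £31.82: toys → 9.25% → £2.94335
Side table £169.73: household furniture, £150.00 or more → 8% → £13.5784
Dining chair £223.68: household furniture, £150.00 or more → 8% → £17.8944
Card game £13.51: toys → 9.25% → £1.249675
Desk lamp £64.49: household furniture, under £150.00 → 1% → £0.6449
Picture frame (8x10) £16.92: general merchandise → 5.25% → £0.8883
Jigsaw puzzle (1000 pc) £11.10: toys → 9.25% → £1.02675
Laundry detergent £15.99: general merchandise → 5.25% → £0.839475
Action figure £25.64: toys → 9.25% → £2.3717
Extension cord £14.86: general merchandise → 5.25% → £0.78015
Dresser £150.04: household furniture, £150.00 or more → 8% → £12.0032
RC car £67.65: toys → 9.25% → £6.257625
Unrounded tax sum = £60.477925 → £60.48

£60.48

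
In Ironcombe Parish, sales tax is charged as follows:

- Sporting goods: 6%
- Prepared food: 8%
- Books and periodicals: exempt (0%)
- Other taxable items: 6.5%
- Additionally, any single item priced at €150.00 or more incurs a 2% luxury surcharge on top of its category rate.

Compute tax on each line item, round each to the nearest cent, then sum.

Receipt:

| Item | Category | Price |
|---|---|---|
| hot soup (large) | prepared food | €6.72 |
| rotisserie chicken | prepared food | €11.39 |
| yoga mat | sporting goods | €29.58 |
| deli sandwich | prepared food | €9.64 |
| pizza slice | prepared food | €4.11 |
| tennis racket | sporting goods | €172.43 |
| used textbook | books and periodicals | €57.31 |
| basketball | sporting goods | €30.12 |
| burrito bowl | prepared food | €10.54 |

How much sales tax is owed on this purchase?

€20.76

Hot soup (large) €6.72: prepared food → 8% → €0.54
Rotisserie chicken €11.39: prepared food → 8% → €0.91
Yoga mat €29.58: sporting goods → 6% → €1.77
Deli sandwich €9.64: prepared food → 8% → €0.77
Pizza slice €4.11: prepared food → 8% → €0.33
Tennis racket €172.43: sporting goods → 6% + 2% surcharge = 8% → €13.79
Used textbook €57.31: books and periodicals → 0% → €0.00
Basketball €30.12: sporting goods → 6% → €1.81
Burrito bowl €10.54: prepared food → 8% → €0.84
Total tax = €0.54 + €0.91 + €1.77 + €0.77 + €0.33 + €13.79 + €1.81 + €0.84 = €20.76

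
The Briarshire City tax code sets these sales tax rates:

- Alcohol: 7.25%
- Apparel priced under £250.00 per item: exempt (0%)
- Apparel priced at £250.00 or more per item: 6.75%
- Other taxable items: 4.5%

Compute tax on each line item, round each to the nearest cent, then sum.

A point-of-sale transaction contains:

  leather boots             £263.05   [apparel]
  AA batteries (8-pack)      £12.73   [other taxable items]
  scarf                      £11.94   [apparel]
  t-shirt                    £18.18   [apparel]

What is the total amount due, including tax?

Leather boots £263.05: apparel, £250.00 or more → 6.75% → £17.76
AA batteries (8-pack) £12.73: other taxable items → 4.5% → £0.57
Scarf £11.94: apparel, under £250.00 → 0% → £0.00
T-shirt £18.18: apparel, under £250.00 → 0% → £0.00
Subtotal = £305.90; tax = £18.33; total due = £324.23

£324.23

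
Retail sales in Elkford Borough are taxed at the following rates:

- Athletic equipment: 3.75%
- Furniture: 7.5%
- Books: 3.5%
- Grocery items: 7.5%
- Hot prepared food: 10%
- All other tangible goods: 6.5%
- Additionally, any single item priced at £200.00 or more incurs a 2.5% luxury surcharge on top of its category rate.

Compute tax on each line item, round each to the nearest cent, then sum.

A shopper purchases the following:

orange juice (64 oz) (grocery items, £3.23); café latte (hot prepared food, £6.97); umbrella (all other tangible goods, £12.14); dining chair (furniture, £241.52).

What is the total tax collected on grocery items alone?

£0.24

Orange juice (64 oz) £3.23: grocery items → 7.5% → £0.24
Tax on grocery items = £0.24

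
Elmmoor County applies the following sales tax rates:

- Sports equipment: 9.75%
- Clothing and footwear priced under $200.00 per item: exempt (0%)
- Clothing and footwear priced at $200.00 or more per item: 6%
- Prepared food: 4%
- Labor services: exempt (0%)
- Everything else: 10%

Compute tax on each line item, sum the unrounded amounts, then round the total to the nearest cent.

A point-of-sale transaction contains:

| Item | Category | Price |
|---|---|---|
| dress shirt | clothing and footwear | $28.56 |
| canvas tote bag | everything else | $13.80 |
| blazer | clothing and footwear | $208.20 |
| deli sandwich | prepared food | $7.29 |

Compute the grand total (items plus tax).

Dress shirt $28.56: clothing and footwear, under $200.00 → 0% → $0.00
Canvas tote bag $13.80: everything else → 10% → $1.38
Blazer $208.20: clothing and footwear, $200.00 or more → 6% → $12.492
Deli sandwich $7.29: prepared food → 4% → $0.2916
Subtotal = $257.85; unrounded tax = $14.1636 → $14.16; total due = $272.01

$272.01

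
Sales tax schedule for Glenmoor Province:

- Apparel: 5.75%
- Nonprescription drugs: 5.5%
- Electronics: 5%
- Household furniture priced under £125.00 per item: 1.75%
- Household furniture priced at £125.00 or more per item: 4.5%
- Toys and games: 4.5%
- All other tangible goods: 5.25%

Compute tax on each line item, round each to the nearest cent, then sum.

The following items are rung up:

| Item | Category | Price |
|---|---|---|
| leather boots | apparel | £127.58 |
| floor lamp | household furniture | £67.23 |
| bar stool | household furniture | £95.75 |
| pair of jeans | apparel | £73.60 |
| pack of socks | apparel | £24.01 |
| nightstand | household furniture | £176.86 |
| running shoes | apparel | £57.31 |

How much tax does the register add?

£27.07

Leather boots £127.58: apparel → 5.75% → £7.34
Floor lamp £67.23: household furniture, under £125.00 → 1.75% → £1.18
Bar stool £95.75: household furniture, under £125.00 → 1.75% → £1.68
Pair of jeans £73.60: apparel → 5.75% → £4.23
Pack of socks £24.01: apparel → 5.75% → £1.38
Nightstand £176.86: household furniture, £125.00 or more → 4.5% → £7.96
Running shoes £57.31: apparel → 5.75% → £3.30
Total tax = £7.34 + £1.18 + £1.68 + £4.23 + £1.38 + £7.96 + £3.30 = £27.07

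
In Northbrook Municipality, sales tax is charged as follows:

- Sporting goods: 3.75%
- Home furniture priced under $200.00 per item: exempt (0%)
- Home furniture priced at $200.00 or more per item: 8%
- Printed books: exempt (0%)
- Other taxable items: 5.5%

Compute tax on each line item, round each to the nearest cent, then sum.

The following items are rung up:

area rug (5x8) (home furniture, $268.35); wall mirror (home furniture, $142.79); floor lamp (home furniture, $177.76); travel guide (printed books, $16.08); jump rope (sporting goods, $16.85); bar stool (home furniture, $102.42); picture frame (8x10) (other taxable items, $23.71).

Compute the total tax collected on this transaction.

$23.40

Area rug (5x8) $268.35: home furniture, $200.00 or more → 8% → $21.47
Wall mirror $142.79: home furniture, under $200.00 → 0% → $0.00
Floor lamp $177.76: home furniture, under $200.00 → 0% → $0.00
Travel guide $16.08: printed books → 0% → $0.00
Jump rope $16.85: sporting goods → 3.75% → $0.63
Bar stool $102.42: home furniture, under $200.00 → 0% → $0.00
Picture frame (8x10) $23.71: other taxable items → 5.5% → $1.30
Total tax = $21.47 + $0.63 + $1.30 = $23.40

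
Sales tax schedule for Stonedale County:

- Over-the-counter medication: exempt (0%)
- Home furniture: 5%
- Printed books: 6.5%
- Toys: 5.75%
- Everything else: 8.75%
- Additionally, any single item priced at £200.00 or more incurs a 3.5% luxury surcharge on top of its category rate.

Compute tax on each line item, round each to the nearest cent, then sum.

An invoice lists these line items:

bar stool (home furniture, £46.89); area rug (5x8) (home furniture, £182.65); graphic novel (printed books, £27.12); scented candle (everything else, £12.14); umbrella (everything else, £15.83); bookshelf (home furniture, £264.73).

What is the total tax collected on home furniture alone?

Bar stool £46.89: home furniture → 5% → £2.34
Area rug (5x8) £182.65: home furniture → 5% → £9.13
Bookshelf £264.73: home furniture → 5% + 3.5% surcharge = 8.5% → £22.50
Tax on home furniture = £2.34 + £9.13 + £22.50 = £33.97

£33.97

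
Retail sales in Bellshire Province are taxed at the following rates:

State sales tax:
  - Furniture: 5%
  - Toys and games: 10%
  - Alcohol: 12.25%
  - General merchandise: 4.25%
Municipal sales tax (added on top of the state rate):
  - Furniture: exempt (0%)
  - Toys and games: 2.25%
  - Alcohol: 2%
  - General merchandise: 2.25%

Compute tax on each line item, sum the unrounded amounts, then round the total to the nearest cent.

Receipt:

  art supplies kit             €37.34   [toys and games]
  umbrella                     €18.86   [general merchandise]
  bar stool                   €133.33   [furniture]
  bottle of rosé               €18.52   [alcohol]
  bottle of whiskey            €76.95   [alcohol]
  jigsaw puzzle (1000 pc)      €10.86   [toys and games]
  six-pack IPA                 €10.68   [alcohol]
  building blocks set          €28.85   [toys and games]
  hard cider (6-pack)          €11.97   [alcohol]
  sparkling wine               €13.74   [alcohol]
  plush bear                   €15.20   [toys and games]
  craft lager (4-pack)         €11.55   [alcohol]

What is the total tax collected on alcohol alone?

Bottle of rosé €18.52: alcohol → 12.25% + 2% municipal = 14.25% → €2.6391
Bottle of whiskey €76.95: alcohol → 12.25% + 2% municipal = 14.25% → €10.965375
Six-pack IPA €10.68: alcohol → 12.25% + 2% municipal = 14.25% → €1.5219
Hard cider (6-pack) €11.97: alcohol → 12.25% + 2% municipal = 14.25% → €1.705725
Sparkling wine €13.74: alcohol → 12.25% + 2% municipal = 14.25% → €1.95795
Craft lager (4-pack) €11.55: alcohol → 12.25% + 2% municipal = 14.25% → €1.645875
Tax on alcohol: unrounded sum = €20.435925 → €20.44

€20.44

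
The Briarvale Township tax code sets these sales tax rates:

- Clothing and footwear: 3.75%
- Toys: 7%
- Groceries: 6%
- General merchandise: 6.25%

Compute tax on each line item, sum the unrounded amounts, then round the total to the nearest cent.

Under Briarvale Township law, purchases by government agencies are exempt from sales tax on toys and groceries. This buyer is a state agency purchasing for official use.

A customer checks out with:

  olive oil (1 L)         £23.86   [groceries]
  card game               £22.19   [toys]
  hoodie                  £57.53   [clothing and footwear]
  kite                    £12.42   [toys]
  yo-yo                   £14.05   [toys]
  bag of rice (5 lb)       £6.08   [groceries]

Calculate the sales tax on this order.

£2.16

Olive oil (1 L) £23.86: groceries, buyer-exempt → 0% → £0.00
Card game £22.19: toys, buyer-exempt → 0% → £0.00
Hoodie £57.53: clothing and footwear → 3.75% → £2.157375
Kite £12.42: toys, buyer-exempt → 0% → £0.00
Yo-yo £14.05: toys, buyer-exempt → 0% → £0.00
Bag of rice (5 lb) £6.08: groceries, buyer-exempt → 0% → £0.00
Unrounded tax sum = £2.157375 → £2.16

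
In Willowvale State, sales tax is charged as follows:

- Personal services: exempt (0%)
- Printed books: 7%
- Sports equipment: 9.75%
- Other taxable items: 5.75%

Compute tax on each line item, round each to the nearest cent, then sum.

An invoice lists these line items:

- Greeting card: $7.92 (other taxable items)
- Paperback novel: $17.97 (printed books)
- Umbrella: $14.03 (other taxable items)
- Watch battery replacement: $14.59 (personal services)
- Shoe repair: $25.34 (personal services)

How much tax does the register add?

Greeting card $7.92: other taxable items → 5.75% → $0.46
Paperback novel $17.97: printed books → 7% → $1.26
Umbrella $14.03: other taxable items → 5.75% → $0.81
Watch battery replacement $14.59: personal services → 0% → $0.00
Shoe repair $25.34: personal services → 0% → $0.00
Total tax = $0.46 + $1.26 + $0.81 = $2.53

$2.53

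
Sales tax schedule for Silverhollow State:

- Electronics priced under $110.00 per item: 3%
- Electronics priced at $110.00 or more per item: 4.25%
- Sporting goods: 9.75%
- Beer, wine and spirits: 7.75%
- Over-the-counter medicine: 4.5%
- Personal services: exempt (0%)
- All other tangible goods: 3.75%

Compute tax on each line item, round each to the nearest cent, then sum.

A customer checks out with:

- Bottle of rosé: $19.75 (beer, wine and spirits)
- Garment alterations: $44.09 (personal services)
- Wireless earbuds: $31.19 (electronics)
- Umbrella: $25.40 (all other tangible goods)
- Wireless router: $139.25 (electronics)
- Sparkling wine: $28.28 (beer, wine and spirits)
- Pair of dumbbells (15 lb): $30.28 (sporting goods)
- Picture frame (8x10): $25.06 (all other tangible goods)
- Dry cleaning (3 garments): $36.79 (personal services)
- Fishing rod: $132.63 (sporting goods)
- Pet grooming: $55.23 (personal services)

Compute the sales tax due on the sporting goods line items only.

$15.88

Pair of dumbbells (15 lb) $30.28: sporting goods → 9.75% → $2.95
Fishing rod $132.63: sporting goods → 9.75% → $12.93
Tax on sporting goods = $2.95 + $12.93 = $15.88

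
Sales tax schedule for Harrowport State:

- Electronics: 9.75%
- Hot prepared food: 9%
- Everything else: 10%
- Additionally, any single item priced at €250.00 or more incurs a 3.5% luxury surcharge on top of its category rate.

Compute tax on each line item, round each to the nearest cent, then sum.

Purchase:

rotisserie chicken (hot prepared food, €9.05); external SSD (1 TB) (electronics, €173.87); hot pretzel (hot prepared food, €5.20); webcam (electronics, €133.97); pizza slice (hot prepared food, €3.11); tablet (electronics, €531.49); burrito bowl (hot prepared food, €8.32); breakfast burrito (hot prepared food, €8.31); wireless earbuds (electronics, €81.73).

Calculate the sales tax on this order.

Rotisserie chicken €9.05: hot prepared food → 9% → €0.81
External SSD (1 TB) €173.87: electronics → 9.75% → €16.95
Hot pretzel €5.20: hot prepared food → 9% → €0.47
Webcam €133.97: electronics → 9.75% → €13.06
Pizza slice €3.11: hot prepared food → 9% → €0.28
Tablet €531.49: electronics → 9.75% + 3.5% surcharge = 13.25% → €70.42
Burrito bowl €8.32: hot prepared food → 9% → €0.75
Breakfast burrito €8.31: hot prepared food → 9% → €0.75
Wireless earbuds €81.73: electronics → 9.75% → €7.97
Total tax = €0.81 + €16.95 + €0.47 + €13.06 + €0.28 + €70.42 + €0.75 + €0.75 + €7.97 = €111.46

€111.46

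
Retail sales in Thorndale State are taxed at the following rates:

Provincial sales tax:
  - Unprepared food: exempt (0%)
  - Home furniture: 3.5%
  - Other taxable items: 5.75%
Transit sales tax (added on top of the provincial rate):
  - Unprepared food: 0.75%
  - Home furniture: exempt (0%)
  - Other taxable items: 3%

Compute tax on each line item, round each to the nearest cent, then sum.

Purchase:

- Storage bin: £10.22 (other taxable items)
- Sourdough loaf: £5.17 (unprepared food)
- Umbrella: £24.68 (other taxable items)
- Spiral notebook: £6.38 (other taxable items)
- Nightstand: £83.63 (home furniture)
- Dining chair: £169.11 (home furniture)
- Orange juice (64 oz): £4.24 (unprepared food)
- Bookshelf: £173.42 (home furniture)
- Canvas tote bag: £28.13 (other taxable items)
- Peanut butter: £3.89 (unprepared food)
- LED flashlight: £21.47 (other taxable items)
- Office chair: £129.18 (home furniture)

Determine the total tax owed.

£27.49

Storage bin £10.22: other taxable items → 5.75% + 3% transit = 8.75% → £0.89
Sourdough loaf £5.17: unprepared food → 0% + 0.75% transit = 0.75% → £0.04
Umbrella £24.68: other taxable items → 5.75% + 3% transit = 8.75% → £2.16
Spiral notebook £6.38: other taxable items → 5.75% + 3% transit = 8.75% → £0.56
Nightstand £83.63: home furniture → 3.5% + 0% transit = 3.5% → £2.93
Dining chair £169.11: home furniture → 3.5% + 0% transit = 3.5% → £5.92
Orange juice (64 oz) £4.24: unprepared food → 0% + 0.75% transit = 0.75% → £0.03
Bookshelf £173.42: home furniture → 3.5% + 0% transit = 3.5% → £6.07
Canvas tote bag £28.13: other taxable items → 5.75% + 3% transit = 8.75% → £2.46
Peanut butter £3.89: unprepared food → 0% + 0.75% transit = 0.75% → £0.03
LED flashlight £21.47: other taxable items → 5.75% + 3% transit = 8.75% → £1.88
Office chair £129.18: home furniture → 3.5% + 0% transit = 3.5% → £4.52
Total tax = £0.89 + £0.04 + £2.16 + £0.56 + £2.93 + £5.92 + £0.03 + £6.07 + £2.46 + £0.03 + £1.88 + £4.52 = £27.49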